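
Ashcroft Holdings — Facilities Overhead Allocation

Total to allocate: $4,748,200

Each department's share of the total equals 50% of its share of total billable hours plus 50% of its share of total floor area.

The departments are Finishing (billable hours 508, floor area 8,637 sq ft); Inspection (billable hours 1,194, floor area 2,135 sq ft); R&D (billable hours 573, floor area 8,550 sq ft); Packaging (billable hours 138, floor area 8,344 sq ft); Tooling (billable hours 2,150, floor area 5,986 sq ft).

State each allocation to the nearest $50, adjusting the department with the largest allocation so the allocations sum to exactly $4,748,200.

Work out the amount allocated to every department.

Totals — billable hours 4,563, floor area 33,652.
Combined weights (50% billable hours + 50% floor area): Finishing 0.1840; Inspection 0.1626; R&D 0.1898; Packaging 0.1391; Tooling 0.3245.
Unrounded shares: Finishing 873,637.06; Inspection 771,851.80; R&D 901,318.42; Packaging 660,457.68; Tooling 1,540,935.04.
At nearest $50: Finishing $873,650; Inspection $771,850; R&D $901,300; Packaging $660,450; Tooling $1,540,950. Sum = $4,748,200.
Rounded total matches; no reconciliation needed.

Finishing: $873,650 · Inspection: $771,850 · R&D: $901,300 · Packaging: $660,450 · Tooling: $1,540,950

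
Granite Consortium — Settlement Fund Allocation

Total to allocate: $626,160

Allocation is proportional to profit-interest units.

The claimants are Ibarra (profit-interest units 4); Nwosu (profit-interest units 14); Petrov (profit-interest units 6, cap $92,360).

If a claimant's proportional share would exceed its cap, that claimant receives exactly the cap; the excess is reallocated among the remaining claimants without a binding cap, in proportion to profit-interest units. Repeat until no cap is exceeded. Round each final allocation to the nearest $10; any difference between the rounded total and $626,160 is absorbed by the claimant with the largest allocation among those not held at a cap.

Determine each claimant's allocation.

Ibarra: $118,620 · Nwosu: $415,180 · Petrov: $92,360

Total profit-interest units = 24.
Pro-rata shares before constraints: Ibarra 104,360.00; Nwosu 365,260.00; Petrov 156,540.00.
Cap binds for Petrov ($92,360); balance $533,800 reallocated over remaining profit-interest units 18.
Shares after redistribution: Ibarra 118,622.22 → $118,620; Nwosu 415,177.78 → $415,180.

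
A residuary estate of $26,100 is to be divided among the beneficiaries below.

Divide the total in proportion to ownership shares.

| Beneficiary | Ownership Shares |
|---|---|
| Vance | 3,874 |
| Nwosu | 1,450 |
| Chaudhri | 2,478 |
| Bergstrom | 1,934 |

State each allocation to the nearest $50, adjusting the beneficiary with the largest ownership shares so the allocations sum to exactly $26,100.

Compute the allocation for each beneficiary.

Vance: $10,350 · Nwosu: $3,900 · Chaudhri: $6,650 · Bergstrom: $5,200

Combined ownership shares = 9,736.
Unrounded shares: Vance 3,874/9,736 × $26,100 = 10,385.31; Nwosu 1,450/9,736 × $26,100 = 3,887.12; Chaudhri 2,478/9,736 × $26,100 = 6,642.95; Bergstrom 1,934/9,736 × $26,100 = 5,184.61.
At nearest $50: Vance $10,400; Nwosu $3,900; Chaudhri $6,650; Bergstrom $5,200. Sum = $26,150.
Difference $26,100 − $26,150 = −$50 applied to largest ownership shares (Vance): Vance becomes $10,350.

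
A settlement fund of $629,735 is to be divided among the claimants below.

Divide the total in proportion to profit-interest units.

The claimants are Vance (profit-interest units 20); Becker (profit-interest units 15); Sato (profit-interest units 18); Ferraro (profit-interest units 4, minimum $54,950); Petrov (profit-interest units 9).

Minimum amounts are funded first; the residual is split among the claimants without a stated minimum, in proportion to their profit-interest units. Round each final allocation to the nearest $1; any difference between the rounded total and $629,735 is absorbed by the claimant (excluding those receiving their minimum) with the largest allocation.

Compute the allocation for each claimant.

Minimums first: Ferraro $54,950. Balance $574,785.
Balance split over remaining profit-interest units 62: Vance 185,414.52 → $185,415; Becker 139,060.89 → $139,061; Sato 166,873.06 → $166,873; Petrov 83,436.53 → $83,437.
Rounding difference −$1 applied to Vance → $185,414.

Vance: $185,414 | Becker: $139,061 | Sato: $166,873 | Ferraro: $54,950 | Petrov: $83,437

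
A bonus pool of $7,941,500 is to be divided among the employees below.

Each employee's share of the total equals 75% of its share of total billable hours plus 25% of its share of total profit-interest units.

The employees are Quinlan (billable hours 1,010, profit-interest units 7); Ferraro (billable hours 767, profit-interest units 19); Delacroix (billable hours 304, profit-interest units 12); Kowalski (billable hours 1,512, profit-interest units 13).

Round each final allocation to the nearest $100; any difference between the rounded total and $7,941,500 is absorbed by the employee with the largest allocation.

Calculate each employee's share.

Totals — billable hours 3,593, profit-interest units 51.
Combined weights (75% billable hours + 25% profit-interest units): Quinlan 0.2451; Ferraro 0.2532; Delacroix 0.1223; Kowalski 0.3793.
Proportional shares: Quinlan 1,946,781.95; Ferraro 2,011,107.31; Delacroix 971,088.61; Kowalski 3,012,522.13.
At nearest $100: Quinlan $1,946,800; Ferraro $2,011,100; Delacroix $971,100; Kowalski $3,012,500. Sum = $7,941,500.
No rounding difference to absorb.

Quinlan: $1,946,800; Ferraro: $2,011,100; Delacroix: $971,100; Kowalski: $3,012,500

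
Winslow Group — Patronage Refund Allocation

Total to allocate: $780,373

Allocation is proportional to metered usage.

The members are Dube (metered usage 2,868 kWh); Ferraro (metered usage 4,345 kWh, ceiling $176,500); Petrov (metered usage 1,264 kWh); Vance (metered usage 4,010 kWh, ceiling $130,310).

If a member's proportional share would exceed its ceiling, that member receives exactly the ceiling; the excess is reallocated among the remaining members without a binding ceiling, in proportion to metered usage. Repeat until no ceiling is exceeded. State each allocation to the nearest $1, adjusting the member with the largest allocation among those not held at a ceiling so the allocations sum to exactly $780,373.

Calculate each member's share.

Dube: $328,698 · Ferraro: $176,500 · Petrov: $144,865 · Vance: $130,310

Total metered usage = 12,487.
Proportional shares (ignoring caps): Dube 179,235.19; Ferraro 271,540.06; Petrov 78,993.47; Vance 250,604.29.
Held at cap: Ferraro ($176,500), Vance ($130,310); residual $473,563 reallocated over remaining metered usage 4,132.
Remaining shares: Dube 328,697.65 → $328,698; Petrov 144,865.35 → $144,865.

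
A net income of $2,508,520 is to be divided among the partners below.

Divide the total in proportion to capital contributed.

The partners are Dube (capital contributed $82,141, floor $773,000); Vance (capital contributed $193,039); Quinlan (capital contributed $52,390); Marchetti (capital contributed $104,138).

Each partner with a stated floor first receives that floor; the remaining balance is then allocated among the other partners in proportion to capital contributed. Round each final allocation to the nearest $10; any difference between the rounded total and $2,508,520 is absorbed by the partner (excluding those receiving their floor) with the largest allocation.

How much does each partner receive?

Minimums first: Dube $773,000. Remaining pool $1,735,520.
Remaining pool split over remaining capital contributed 349,567: Vance 958,394.37 → $958,390; Quinlan 260,104.34 → $260,100; Marchetti 517,021.29 → $517,020.
Rounding difference +$10 applied to Vance → $958,400.

Dube: $773,000 · Vance: $958,400 · Quinlan: $260,100 · Marchetti: $517,020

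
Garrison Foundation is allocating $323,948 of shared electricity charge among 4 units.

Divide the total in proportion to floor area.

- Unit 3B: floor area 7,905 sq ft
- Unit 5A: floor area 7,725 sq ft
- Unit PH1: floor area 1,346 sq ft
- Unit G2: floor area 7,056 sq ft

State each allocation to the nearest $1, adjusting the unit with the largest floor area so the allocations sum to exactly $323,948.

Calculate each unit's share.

Unit 3B: $106,558 · Unit 5A: $104,132 · Unit PH1: $18,144 · Unit G2: $95,114

Total floor area = 7,905 + 7,725 + 1,346 + 7,056 = 24,032.
Unrounded shares: Unit 3B 106,558.29; Unit 5A 104,131.92; Unit PH1 18,143.89; Unit G2 95,113.89.
After rounding ($1): Unit 3B $106,558; Unit 5A $104,132; Unit PH1 $18,144; Unit G2 $95,114. Sum = $323,948.
Sum already equals the total — no adjustment.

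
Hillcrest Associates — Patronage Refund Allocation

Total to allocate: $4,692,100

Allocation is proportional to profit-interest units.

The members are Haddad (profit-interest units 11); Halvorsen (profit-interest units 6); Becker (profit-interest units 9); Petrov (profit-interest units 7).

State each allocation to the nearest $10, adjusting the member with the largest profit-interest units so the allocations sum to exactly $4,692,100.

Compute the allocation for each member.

Haddad: $1,564,040 | Halvorsen: $853,110 | Becker: $1,279,660 | Petrov: $995,290

Total profit-interest units = 11 + 6 + 9 + 7 = 33.
Unrounded shares: Haddad 1,564,033.33; Halvorsen 853,109.09; Becker 1,279,663.64; Petrov 995,293.94.
Rounded to nearest $10: Haddad $1,564,030; Halvorsen $853,110; Becker $1,279,660; Petrov $995,290. Sum = $4,692,090.
Difference $4,692,100 − $4,692,090 = +$10 applied to largest profit-interest units (Haddad): Haddad becomes $1,564,040.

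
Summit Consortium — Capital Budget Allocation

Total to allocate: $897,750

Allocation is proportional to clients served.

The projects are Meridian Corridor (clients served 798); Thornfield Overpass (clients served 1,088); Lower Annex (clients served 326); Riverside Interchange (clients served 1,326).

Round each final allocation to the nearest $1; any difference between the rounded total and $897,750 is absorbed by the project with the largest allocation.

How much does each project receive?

Meridian Corridor: $202,489 · Thornfield Overpass: $276,075 · Lower Annex: $82,721 · Riverside Interchange: $336,465

Total clients served = 3,538.
Unrounded shares: Meridian Corridor 798/3,538 × $897,750 = 202,488.55; Thornfield Overpass 1,088/3,538 × $897,750 = 276,074.62; Lower Annex 326/3,538 × $897,750 = 82,720.89; Riverside Interchange 1,326/3,538 × $897,750 = 336,465.94.
After rounding ($1): Meridian Corridor $202,489; Thornfield Overpass $276,075; Lower Annex $82,721; Riverside Interchange $336,466. Sum = $897,751.
Difference $897,750 − $897,751 = −$1 applied to largest allocation (Riverside Interchange): Riverside Interchange becomes $336,465.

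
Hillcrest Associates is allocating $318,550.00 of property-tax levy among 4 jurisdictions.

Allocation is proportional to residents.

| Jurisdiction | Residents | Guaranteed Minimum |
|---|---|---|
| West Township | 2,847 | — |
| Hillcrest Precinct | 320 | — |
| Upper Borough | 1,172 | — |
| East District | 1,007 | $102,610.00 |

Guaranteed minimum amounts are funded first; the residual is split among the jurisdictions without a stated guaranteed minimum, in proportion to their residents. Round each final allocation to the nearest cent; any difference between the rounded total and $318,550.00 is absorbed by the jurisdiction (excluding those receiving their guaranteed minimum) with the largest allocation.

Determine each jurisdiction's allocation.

Guaranteed amounts: East District $102,610.00. Residual $215,940.00.
Residual split over remaining residents 4,339: West Township 141,687.2966 → $141,687.30; Hillcrest Precinct 15,925.5128 → $15,925.51; Upper Borough 58,327.1906 → $58,327.19.

West Township: $141,687.30 · Hillcrest Precinct: $15,925.51 · Upper Borough: $58,327.19 · East District: $102,610.00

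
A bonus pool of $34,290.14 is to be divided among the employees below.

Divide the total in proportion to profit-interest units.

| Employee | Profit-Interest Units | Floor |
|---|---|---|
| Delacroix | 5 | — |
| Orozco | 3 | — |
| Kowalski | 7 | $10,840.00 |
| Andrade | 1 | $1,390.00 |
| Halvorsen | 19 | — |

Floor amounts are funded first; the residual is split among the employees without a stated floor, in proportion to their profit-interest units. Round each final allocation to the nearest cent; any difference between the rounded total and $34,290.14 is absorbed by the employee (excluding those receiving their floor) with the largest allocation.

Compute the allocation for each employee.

Delacroix: $4,085.21; Orozco: $2,451.13; Kowalski: $10,840.00; Andrade: $1,390.00; Halvorsen: $15,523.80

Fund the minimums — Kowalski $10,840.00; Andrade $1,390.00. Residual $22,060.14.
Residual split over remaining profit-interest units 27: Delacroix 4,085.2111 → $4,085.21; Orozco 2,451.1267 → $2,451.13; Halvorsen 15,523.8022 → $15,523.80.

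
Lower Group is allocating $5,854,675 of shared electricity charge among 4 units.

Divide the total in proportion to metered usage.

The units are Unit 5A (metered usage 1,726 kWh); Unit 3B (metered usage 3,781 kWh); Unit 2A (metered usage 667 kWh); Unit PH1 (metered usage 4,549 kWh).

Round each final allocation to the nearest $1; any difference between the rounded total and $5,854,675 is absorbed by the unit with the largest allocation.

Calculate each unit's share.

Sum of metered usage: 10,723.
Pro-rata amounts: Unit 5A 1,726/10,723 × $5,854,675 = 942,382.64; Unit 3B 3,781/10,723 × $5,854,675 = 2,064,396.73; Unit 2A 667/10,723 × $5,854,675 = 364,176.84; Unit PH1 4,549/10,723 × $5,854,675 = 2,483,718.79.
At nearest $1: Unit 5A $942,383; Unit 3B $2,064,397; Unit 2A $364,177; Unit PH1 $2,483,719. Sum = $5,854,676.
Difference $5,854,675 − $5,854,676 = −$1 applied to largest allocation (Unit PH1): Unit PH1 becomes $2,483,718.

Unit 5A: $942,383 · Unit 3B: $2,064,397 · Unit 2A: $364,177 · Unit PH1: $2,483,718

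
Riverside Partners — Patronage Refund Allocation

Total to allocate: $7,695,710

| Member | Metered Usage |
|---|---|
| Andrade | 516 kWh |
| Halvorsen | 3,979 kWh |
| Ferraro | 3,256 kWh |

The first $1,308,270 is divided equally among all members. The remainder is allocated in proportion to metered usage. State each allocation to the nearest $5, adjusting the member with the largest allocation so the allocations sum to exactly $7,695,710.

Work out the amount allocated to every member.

Andrade: $861,315; Halvorsen: $3,715,100; Ferraro: $3,119,295

$1,308,270 shared equally gives $436,090 per member.
Remainder $6,387,440 by metered usage (total 7,751): Andrade 425,225.01 → $425,225; Halvorsen 3,279,012.23 → $3,279,010; Ferraro 2,683,202.77 → $2,683,205.
Totals: Andrade $436,090 + $425,225 = $861,315; Halvorsen $436,090 + $3,279,010 = $3,715,100; Ferraro $436,090 + $2,683,205 = $3,119,295.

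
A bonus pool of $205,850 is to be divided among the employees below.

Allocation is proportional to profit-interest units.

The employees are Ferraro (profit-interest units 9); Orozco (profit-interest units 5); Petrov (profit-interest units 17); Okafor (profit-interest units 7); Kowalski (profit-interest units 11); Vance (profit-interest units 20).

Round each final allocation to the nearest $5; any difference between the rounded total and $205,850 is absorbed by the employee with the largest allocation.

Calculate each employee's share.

Ferraro: $26,850; Orozco: $14,915; Petrov: $50,715; Okafor: $20,885; Kowalski: $32,815; Vance: $59,670

Profit-interest units total: 69.
Pro-rata amounts: Ferraro 9/69 × $205,850 = 26,850.00; Orozco 5/69 × $205,850 = 14,916.67; Petrov 17/69 × $205,850 = 50,716.67; Okafor 7/69 × $205,850 = 20,883.33; Kowalski 11/69 × $205,850 = 32,816.67; Vance 20/69 × $205,850 = 59,666.67.
Rounded to nearest $5: Ferraro $26,850; Orozco $14,915; Petrov $50,715; Okafor $20,885; Kowalski $32,815; Vance $59,665. Sum = $205,845.
Difference $205,850 − $205,845 = +$5 applied to largest allocation (Vance): Vance becomes $59,670.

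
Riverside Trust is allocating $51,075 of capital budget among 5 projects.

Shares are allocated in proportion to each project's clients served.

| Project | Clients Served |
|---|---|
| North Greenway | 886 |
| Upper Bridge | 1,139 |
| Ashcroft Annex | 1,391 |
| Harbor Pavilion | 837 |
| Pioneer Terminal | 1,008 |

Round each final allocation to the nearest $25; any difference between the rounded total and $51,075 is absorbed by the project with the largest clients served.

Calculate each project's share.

Sum of clients served: 5,261.
Unrounded shares: North Greenway 886/5,261 × $51,075 = 8,601.49; Upper Bridge 1,139/5,261 × $51,075 = 11,057.67; Ashcroft Annex 1,391/5,261 × $51,075 = 13,504.15; Harbor Pavilion 837/5,261 × $51,075 = 8,125.79; Pioneer Terminal 1,008/5,261 × $51,075 = 9,785.90.
At nearest $25: North Greenway $8,600; Upper Bridge $11,050; Ashcroft Annex $13,500; Harbor Pavilion $8,125; Pioneer Terminal $9,775. Sum = $51,050.
Difference $51,075 − $51,050 = +$25 applied to largest clients served (Ashcroft Annex): Ashcroft Annex becomes $13,525.

North Greenway: $8,600 | Upper Bridge: $11,050 | Ashcroft Annex: $13,525 | Harbor Pavilion: $8,125 | Pioneer Terminal: $9,775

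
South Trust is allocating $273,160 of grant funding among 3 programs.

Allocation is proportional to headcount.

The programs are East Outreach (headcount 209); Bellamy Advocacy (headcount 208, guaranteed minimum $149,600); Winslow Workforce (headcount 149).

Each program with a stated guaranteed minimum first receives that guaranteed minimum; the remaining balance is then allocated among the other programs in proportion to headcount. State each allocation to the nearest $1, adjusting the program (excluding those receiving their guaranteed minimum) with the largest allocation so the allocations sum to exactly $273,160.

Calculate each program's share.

East Outreach: $72,134; Bellamy Advocacy: $149,600; Winslow Workforce: $51,426

Minimums first: Bellamy Advocacy $149,600. Balance $123,560.
Balance split over remaining headcount 358: East Outreach 72,134.19 → $72,134; Winslow Workforce 51,425.81 → $51,426.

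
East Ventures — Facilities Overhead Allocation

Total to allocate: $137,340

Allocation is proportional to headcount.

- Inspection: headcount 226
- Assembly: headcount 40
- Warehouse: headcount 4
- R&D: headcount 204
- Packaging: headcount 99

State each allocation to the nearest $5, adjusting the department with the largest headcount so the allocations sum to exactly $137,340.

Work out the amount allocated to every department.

Combined headcount = 226 + 40 + 4 + 204 + 99 = 573.
Raw shares: Inspection 54,169.01; Assembly 9,587.43; Warehouse 958.74; R&D 48,895.92; Packaging 23,728.90.
After rounding ($5): Inspection $54,170; Assembly $9,585; Warehouse $960; R&D $48,895; Packaging $23,730. Sum = $137,340.
No rounding difference to absorb.

Inspection: $54,170; Assembly: $9,585; Warehouse: $960; R&D: $48,895; Packaging: $23,730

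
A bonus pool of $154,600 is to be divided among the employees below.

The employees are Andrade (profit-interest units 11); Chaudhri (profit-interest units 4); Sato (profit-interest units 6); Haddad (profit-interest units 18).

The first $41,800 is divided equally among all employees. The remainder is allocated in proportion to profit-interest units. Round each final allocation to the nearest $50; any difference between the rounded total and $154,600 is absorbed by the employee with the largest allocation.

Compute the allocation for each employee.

$41,800 shared equally gives $10,450 per employee.
Remainder $112,800 by profit-interest units (total 39): Andrade 31,815.38 → $31,800; Chaudhri 11,569.23 → $11,550; Sato 17,353.85 → $17,350; Haddad 52,061.54 → $52,050.
Rounding difference +$50 on remainder applied to Haddad.
Totals: Andrade $10,450 + $31,800 = $42,250; Chaudhri $10,450 + $11,550 = $22,000; Sato $10,450 + $17,350 = $27,800; Haddad $10,450 + $52,100 = $62,550.

Andrade: $42,250 · Chaudhri: $22,000 · Sato: $27,800 · Haddad: $62,550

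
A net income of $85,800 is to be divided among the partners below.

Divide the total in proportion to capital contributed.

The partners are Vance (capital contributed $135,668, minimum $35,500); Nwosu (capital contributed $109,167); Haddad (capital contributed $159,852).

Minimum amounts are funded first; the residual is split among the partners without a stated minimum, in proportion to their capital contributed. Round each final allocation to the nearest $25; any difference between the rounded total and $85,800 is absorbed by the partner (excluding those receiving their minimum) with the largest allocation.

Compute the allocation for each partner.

Vance: $35,500 | Nwosu: $20,400 | Haddad: $29,900

Fund the minimums — Vance $35,500. Remaining pool $50,300.
Remaining pool split over remaining capital contributed 269,019: Nwosu 20,411.57 → $20,400; Haddad 29,888.43 → $29,900.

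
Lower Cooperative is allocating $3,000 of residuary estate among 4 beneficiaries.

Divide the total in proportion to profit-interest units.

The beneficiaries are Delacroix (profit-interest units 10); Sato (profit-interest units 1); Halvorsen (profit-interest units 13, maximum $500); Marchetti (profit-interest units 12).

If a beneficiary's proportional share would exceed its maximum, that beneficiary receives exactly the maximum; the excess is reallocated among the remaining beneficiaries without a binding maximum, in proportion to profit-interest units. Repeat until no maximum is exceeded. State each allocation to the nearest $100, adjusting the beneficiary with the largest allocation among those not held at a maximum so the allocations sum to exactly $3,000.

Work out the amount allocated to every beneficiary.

Combined profit-interest units = 36.
Pro-rata shares before constraints: Delacroix 833.33; Sato 83.33; Halvorsen 1,083.33; Marchetti 1,000.00.
Capped: Halvorsen ($500); balance $2,500 reallocated over remaining profit-interest units 23.
Remaining shares: Delacroix 1,086.96 → $1,100; Sato 108.70 → $100; Marchetti 1,304.35 → $1,300.

Delacroix: $1,100; Sato: $100; Halvorsen: $500; Marchetti: $1,300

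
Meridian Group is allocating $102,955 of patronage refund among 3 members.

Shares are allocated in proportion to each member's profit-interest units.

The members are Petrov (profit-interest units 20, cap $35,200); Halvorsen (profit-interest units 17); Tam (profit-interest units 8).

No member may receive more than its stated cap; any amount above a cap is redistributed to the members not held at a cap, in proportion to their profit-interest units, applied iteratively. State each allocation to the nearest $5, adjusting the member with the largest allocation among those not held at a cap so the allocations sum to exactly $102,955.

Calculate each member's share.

Petrov: $35,200 | Halvorsen: $46,075 | Tam: $21,680

Sum of profit-interest units: 45.
Unconstrained shares: Petrov 45,757.78; Halvorsen 38,894.11; Tam 18,303.11.
Cap binds for Petrov ($35,200); residual $67,755 reallocated over remaining profit-interest units 25.
Redistributed shares: Halvorsen 46,073.40 → $46,075; Tam 21,681.60 → $21,680.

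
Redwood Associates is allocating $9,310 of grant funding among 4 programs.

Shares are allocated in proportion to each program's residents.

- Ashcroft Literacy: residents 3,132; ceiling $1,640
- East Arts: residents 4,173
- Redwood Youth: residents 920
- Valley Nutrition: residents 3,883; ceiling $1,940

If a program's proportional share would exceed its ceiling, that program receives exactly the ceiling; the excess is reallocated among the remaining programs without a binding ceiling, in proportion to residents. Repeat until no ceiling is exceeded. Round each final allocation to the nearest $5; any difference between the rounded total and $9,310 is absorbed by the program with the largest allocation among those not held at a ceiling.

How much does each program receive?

Total residents = 12,108.
Proportional shares (ignoring caps): Ashcroft Literacy 2,408.24; East Arts 3,208.67; Redwood Youth 707.40; Valley Nutrition 2,985.69.
Capped: Ashcroft Literacy ($1,640), Valley Nutrition ($1,940); remaining pool $5,730 reallocated over remaining residents 5,093.
Remaining shares: East Arts 4,694.93 → $4,695; Redwood Youth 1,035.07 → $1,035.

Ashcroft Literacy: $1,640; East Arts: $4,695; Redwood Youth: $1,035; Valley Nutrition: $1,940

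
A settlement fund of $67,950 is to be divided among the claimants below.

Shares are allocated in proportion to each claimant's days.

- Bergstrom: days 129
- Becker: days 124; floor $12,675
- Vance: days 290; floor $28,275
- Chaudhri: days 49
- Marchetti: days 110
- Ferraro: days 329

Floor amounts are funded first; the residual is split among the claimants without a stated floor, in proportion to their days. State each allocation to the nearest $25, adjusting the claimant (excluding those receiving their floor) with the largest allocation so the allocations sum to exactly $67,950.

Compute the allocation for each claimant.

Fund the minimums — Becker $12,675; Vance $28,275. Balance $27,000.
Balance split over remaining days 617: Bergstrom 5,645.06 → $5,650; Chaudhri 2,144.25 → $2,150; Marchetti 4,813.61 → $4,825; Ferraro 14,397.08 → $14,400.
Rounding difference −$25 applied to Ferraro → $14,375.

Bergstrom: $5,650 | Becker: $12,675 | Vance: $28,275 | Chaudhri: $2,150 | Marchetti: $4,825 | Ferraro: $14,375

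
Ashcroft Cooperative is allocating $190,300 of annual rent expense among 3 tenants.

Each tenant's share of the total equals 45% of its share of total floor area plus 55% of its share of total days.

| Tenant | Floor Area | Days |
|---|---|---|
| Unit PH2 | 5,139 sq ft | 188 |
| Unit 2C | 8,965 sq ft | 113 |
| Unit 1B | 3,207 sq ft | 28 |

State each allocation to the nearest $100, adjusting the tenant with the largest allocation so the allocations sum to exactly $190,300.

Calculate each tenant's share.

Unit PH2: $85,200 | Unit 2C: $80,300 | Unit 1B: $24,800

Totals — floor area 17,311, days 329.
Combined weights (45% floor area + 55% days): Unit PH2 0.4479; Unit 2C 0.4220; Unit 1B 0.1302.
Proportional shares: Unit PH2 85,230.46; Unit 2C 80,297.32; Unit 1B 24,772.22.
After rounding ($100): Unit PH2 $85,200; Unit 2C $80,300; Unit 1B $24,800. Sum = $190,300.
Rounded total matches; no reconciliation needed.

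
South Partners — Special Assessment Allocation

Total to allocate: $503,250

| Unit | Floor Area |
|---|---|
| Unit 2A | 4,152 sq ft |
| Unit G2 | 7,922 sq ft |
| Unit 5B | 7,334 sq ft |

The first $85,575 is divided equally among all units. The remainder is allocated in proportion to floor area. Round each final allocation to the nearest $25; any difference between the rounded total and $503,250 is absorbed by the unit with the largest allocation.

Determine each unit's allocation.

Unit 2A: $117,875; Unit G2: $199,025; Unit 5B: $186,350

First tranche $85,575 split equally: $28,525 each.
Remainder $417,675 by floor area (total 19,408): Unit 2A 89,354.21 → $89,350; Unit G2 170,487.497 → $170,475; Unit 5B 157,833.29 → $157,825.
Rounding difference +$25 on remainder applied to Unit G2.
Totals: Unit 2A $28,525 + $89,350 = $117,875; Unit G2 $28,525 + $170,500 = $199,025; Unit 5B $28,525 + $157,825 = $186,350.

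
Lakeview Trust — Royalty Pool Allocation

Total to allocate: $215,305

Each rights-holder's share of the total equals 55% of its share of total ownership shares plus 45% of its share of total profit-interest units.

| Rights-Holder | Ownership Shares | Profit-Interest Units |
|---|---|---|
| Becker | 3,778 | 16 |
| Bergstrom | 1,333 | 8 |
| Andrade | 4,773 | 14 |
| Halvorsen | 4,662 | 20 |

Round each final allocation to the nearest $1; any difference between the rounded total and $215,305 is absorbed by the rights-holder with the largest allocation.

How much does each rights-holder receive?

Ownership shares total 14,546; profit-interest units total 58.
Composite weights (55% ownership shares + 45% profit-interest units): Becker 0.2670; Bergstrom 0.1125; Andrade 0.2891; Halvorsen 0.3314.
Raw shares: Becker 57,483.89; Bergstrom 24,215.60; Andrade 62,243.17; Halvorsen 71,362.34.
At nearest $1: Becker $57,484; Bergstrom $24,216; Andrade $62,243; Halvorsen $71,362. Sum = $215,305.
No rounding difference to absorb.

Becker: $57,484; Bergstrom: $24,216; Andrade: $62,243; Halvorsen: $71,362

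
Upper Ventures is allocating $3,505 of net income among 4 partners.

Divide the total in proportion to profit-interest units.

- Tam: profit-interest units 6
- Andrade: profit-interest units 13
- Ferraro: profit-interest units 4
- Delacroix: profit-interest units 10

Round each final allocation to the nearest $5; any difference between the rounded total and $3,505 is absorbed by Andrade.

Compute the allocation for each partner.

Combined profit-interest units = 33.
Unrounded shares: Tam 6/33 × $3,505 = 637.27; Andrade 13/33 × $3,505 = 1,380.76; Ferraro 4/33 × $3,505 = 424.85; Delacroix 10/33 × $3,505 = 1,062.12.
Rounded to nearest $5: Tam $635; Andrade $1,380; Ferraro $425; Delacroix $1,060. Sum = $3,500.
Difference $3,505 − $3,500 = +$5 applied to Andrade: Andrade becomes $1,385.

Tam: $635; Andrade: $1,385; Ferraro: $425; Delacroix: $1,060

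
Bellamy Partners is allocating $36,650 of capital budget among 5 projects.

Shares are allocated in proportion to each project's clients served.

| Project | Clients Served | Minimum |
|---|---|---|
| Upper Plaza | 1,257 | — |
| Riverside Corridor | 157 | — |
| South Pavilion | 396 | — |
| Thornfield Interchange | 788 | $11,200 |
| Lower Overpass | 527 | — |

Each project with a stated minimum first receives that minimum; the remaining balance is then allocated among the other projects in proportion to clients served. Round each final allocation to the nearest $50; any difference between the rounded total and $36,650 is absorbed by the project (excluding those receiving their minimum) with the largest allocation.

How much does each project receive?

Upper Plaza: $13,700 · Riverside Corridor: $1,700 · South Pavilion: $4,300 · Thornfield Interchange: $11,200 · Lower Overpass: $5,750

Minimums first: Thornfield Interchange $11,200. Balance $25,450.
Balance split over remaining clients served 2,337: Upper Plaza 13,688.77 → $13,700; Riverside Corridor 1,709.73 → $1,700; South Pavilion 4,312.45 → $4,300; Lower Overpass 5,739.05 → $5,750.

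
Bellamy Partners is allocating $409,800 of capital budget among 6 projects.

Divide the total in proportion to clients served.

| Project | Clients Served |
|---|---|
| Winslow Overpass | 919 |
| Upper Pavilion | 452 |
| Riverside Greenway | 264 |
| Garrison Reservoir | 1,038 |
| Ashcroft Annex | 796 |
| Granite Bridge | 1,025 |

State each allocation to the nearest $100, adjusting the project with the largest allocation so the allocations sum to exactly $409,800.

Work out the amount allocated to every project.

Clients served total: 4,494.
Pro-rata amounts: Winslow Overpass 919/4,494 × $409,800 = 83,802.00; Upper Pavilion 452/4,494 × $409,800 = 41,217.09; Riverside Greenway 264/4,494 × $409,800 = 24,073.70; Garrison Reservoir 1,038/4,494 × $409,800 = 94,653.40; Ashcroft Annex 796/4,494 × $409,800 = 72,585.85; Granite Bridge 1,025/4,494 × $409,800 = 93,467.96.
At nearest $100: Winslow Overpass $83,800; Upper Pavilion $41,200; Riverside Greenway $24,100; Garrison Reservoir $94,700; Ashcroft Annex $72,600; Granite Bridge $93,500. Sum = $409,900.
Difference $409,800 − $409,900 = −$100 applied to largest allocation (Garrison Reservoir): Garrison Reservoir becomes $94,600.

Winslow Overpass: $83,800 · Upper Pavilion: $41,200 · Riverside Greenway: $24,100 · Garrison Reservoir: $94,600 · Ashcroft Annex: $72,600 · Granite Bridge: $93,500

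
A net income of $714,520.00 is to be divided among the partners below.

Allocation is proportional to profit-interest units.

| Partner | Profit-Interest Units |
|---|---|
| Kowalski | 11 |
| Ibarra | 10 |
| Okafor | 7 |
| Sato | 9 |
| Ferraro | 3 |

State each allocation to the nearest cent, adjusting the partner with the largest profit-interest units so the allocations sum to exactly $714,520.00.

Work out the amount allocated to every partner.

Combined profit-interest units = 11 + 10 + 7 + 9 + 3 = 40.
Raw shares: Kowalski 196,493.0000; Ibarra 178,630.0000; Okafor 125,041.0000; Sato 160,767.0000; Ferraro 53,589.0000.
After rounding (cent): Kowalski $196,493.00; Ibarra $178,630.00; Okafor $125,041.00; Sato $160,767.00; Ferraro $53,589.00. Sum = $714,520.00.
Sum already equals the total — no adjustment.

Kowalski: $196,493.00 · Ibarra: $178,630.00 · Okafor: $125,041.00 · Sato: $160,767.00 · Ferraro: $53,589.00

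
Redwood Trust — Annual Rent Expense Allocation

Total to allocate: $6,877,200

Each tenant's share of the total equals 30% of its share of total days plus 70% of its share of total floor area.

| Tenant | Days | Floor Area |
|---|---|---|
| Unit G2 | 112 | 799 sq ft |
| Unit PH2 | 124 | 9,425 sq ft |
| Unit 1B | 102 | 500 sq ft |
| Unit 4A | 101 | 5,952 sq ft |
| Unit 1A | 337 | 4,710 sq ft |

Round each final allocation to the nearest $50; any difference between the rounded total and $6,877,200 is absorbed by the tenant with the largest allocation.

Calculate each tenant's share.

Unit G2: $477,650; Unit PH2: $2,451,250; Unit 1B: $383,750; Unit 4A: $1,608,350; Unit 1A: $1,956,200

Totals — days 776, floor area 21,386.
Blended shares (30% days + 70% floor area): Unit G2 0.0695; Unit PH2 0.3564; Unit 1B 0.0558; Unit 4A 0.2339; Unit 1A 0.2844.
Pro-rata amounts: Unit G2 477,632.49; Unit PH2 2,451,270.36; Unit 1B 383,739.76; Unit 4A 1,608,339.35; Unit 1A 1,956,218.04.
Rounded to nearest $50: Unit G2 $477,650; Unit PH2 $2,451,250; Unit 1B $383,750; Unit 4A $1,608,350; Unit 1A $1,956,200. Sum = $6,877,200.
Sum already equals the total — no adjustment.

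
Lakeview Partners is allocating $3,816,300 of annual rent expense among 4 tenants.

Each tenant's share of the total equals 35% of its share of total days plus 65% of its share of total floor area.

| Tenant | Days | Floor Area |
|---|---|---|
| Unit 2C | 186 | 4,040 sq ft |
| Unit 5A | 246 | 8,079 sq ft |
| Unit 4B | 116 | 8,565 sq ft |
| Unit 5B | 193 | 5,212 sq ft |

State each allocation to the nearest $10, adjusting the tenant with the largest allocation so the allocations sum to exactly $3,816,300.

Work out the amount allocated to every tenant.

Totals — days 741, floor area 25,896.
Combined weights (35% days + 65% floor area): Unit 2C 0.1893; Unit 5A 0.3190; Unit 4B 0.2698; Unit 5B 0.2220.
Proportional shares: Unit 2C 722,272.46; Unit 5A 1,217,325.19; Unit 4B 1,029,545.24; Unit 5B 847,157.11.
Rounded to nearest $10: Unit 2C $722,270; Unit 5A $1,217,330; Unit 4B $1,029,550; Unit 5B $847,160. Sum = $3,816,310.
Difference $3,816,300 − $3,816,310 = −$10 applied to largest allocation (Unit 5A): Unit 5A becomes $1,217,320.

Unit 2C: $722,270; Unit 5A: $1,217,320; Unit 4B: $1,029,550; Unit 5B: $847,160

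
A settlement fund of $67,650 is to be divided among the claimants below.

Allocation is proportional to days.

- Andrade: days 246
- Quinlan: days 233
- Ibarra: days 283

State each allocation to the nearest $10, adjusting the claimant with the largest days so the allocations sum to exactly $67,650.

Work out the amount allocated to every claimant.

Days total: 246 + 233 + 283 = 762.
Unrounded shares: Andrade 21,839.76; Quinlan 20,685.63; Ibarra 25,124.61.
At nearest $10: Andrade $21,840; Quinlan $20,690; Ibarra $25,120. Sum = $67,650.
Sum already equals the total — no adjustment.

Andrade: $21,840; Quinlan: $20,690; Ibarra: $25,120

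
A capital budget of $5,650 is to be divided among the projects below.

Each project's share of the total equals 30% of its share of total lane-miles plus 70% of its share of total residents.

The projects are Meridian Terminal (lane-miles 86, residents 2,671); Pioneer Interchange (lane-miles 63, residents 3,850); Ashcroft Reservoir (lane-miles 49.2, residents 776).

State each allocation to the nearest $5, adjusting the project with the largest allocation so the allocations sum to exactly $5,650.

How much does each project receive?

Lane-miles total 198.2; residents total 7,297.
Composite weights (30% lane-miles + 70% residents): Meridian Terminal 0.3864; Pioneer Interchange 0.4647; Ashcroft Reservoir 0.1489.
Pro-rata amounts: Meridian Terminal 2,183.16; Pioneer Interchange 2,625.49; Ashcroft Reservoir 841.35.
After rounding ($5): Meridian Terminal $2,185; Pioneer Interchange $2,625; Ashcroft Reservoir $840. Sum = $5,650.
Rounded total matches; no reconciliation needed.

Meridian Terminal: $2,185 | Pioneer Interchange: $2,625 | Ashcroft Reservoir: $840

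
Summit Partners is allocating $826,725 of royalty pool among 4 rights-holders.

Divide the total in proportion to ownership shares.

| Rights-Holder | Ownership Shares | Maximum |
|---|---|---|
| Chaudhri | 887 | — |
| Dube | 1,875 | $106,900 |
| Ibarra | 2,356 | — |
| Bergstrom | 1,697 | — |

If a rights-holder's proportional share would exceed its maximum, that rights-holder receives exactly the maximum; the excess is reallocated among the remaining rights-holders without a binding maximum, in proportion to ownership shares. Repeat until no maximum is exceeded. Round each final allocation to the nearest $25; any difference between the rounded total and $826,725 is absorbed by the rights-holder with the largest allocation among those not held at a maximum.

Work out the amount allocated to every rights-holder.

Combined ownership shares = 6,815.
Proportional shares (ignoring caps): Chaudhri 107,601.63; Dube 227,455.52; Ibarra 285,805.44; Bergstrom 205,862.41.
Capped: Dube ($106,900); remaining pool $719,825 reallocated over remaining ownership shares 4,940.
Shares after redistribution: Chaudhri 129,247.93 → $129,250; Ibarra 343,301.15 → $343,300; Bergstrom 247,275.92 → $247,275.

Chaudhri: $129,250 · Dube: $106,900 · Ibarra: $343,300 · Bergstrom: $247,275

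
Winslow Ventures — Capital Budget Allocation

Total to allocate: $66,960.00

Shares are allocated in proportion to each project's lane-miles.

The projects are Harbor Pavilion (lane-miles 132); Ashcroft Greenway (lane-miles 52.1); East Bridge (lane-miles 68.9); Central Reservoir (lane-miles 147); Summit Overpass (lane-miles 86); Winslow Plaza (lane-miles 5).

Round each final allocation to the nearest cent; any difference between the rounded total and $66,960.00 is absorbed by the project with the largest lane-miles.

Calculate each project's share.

Harbor Pavilion: $18,001.47 | Ashcroft Greenway: $7,105.12 | East Bridge: $9,396.22 | Central Reservoir: $20,047.09 | Summit Overpass: $11,728.23 | Winslow Plaza: $681.87

Total lane-miles = 132 + 52.1 + 68.9 + 147 + 86 + 5 = 491.
Raw shares: Harbor Pavilion 18,001.4664; Ashcroft Greenway 7,105.1242; East Bridge 9,396.2200; Central Reservoir 20,047.0876; Summit Overpass 11,728.2281; Winslow Plaza 681.8737.
Rounded to nearest cent: Harbor Pavilion $18,001.47; Ashcroft Greenway $7,105.12; East Bridge $9,396.22; Central Reservoir $20,047.09; Summit Overpass $11,728.23; Winslow Plaza $681.87. Sum = $66,960.00.
Sum already equals the total — no adjustment.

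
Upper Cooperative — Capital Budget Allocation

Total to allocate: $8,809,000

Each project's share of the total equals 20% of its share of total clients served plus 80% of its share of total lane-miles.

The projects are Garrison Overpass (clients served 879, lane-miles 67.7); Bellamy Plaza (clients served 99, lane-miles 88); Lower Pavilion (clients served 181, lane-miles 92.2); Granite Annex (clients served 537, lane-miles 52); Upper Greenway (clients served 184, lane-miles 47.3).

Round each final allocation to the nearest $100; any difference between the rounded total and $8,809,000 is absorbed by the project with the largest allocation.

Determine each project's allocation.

Totals — clients served 1,880, lane-miles 347.2.
Combined weights (20% clients served + 80% lane-miles): Garrison Overpass 0.2495; Bellamy Plaza 0.2133; Lower Pavilion 0.2317; Granite Annex 0.1769; Upper Greenway 0.1286.
Proportional shares: Garrison Overpass 2,197,858.02; Bellamy Plaza 1,878,932.32; Lower Pavilion 2,041,025.18; Granite Annex 1,558,693.77; Upper Greenway 1,132,490.71.
After rounding ($100): Garrison Overpass $2,197,900; Bellamy Plaza $1,878,900; Lower Pavilion $2,041,000; Granite Annex $1,558,700; Upper Greenway $1,132,500. Sum = $8,809,000.
Sum already equals the total — no adjustment.

Garrison Overpass: $2,197,900; Bellamy Plaza: $1,878,900; Lower Pavilion: $2,041,000; Granite Annex: $1,558,700; Upper Greenway: $1,132,500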